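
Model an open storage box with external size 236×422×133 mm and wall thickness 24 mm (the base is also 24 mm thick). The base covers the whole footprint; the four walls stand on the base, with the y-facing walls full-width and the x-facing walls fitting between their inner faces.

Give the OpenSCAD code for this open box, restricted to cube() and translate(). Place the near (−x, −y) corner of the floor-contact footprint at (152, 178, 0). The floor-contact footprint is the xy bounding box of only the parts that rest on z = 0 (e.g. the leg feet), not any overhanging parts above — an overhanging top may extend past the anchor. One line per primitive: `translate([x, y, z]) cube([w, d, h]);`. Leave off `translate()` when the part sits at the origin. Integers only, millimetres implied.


translate([152, 178, 0]) cube([236, 422, 24]);
translate([152, 178, 24]) cube([236, 24, 109]);
translate([152, 576, 24]) cube([236, 24, 109]);
translate([152, 202, 24]) cube([24, 374, 109]);
translate([364, 202, 24]) cube([24, 374, 109]);


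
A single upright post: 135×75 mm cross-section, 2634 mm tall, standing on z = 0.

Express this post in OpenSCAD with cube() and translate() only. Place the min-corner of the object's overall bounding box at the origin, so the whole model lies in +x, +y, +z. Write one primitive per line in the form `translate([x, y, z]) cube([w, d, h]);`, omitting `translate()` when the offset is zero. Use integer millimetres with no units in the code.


cube([135, 75, 2634]);


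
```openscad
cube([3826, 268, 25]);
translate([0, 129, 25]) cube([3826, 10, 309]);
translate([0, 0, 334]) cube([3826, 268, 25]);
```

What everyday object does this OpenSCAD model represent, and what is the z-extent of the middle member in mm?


An I-beam. The web height is 309 mm.

Two wide flanges with a thin centred web — an I-beam. Overall 359 mm minus two 25 mm flanges gives a web of 359 − 2·25 = 309 mm.


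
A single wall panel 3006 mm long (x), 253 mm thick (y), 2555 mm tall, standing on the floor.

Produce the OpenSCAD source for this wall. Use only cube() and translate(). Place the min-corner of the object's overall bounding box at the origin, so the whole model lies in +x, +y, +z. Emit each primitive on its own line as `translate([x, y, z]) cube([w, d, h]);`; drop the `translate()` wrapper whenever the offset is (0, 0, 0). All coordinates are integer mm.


cube([3006, 253, 2555]);


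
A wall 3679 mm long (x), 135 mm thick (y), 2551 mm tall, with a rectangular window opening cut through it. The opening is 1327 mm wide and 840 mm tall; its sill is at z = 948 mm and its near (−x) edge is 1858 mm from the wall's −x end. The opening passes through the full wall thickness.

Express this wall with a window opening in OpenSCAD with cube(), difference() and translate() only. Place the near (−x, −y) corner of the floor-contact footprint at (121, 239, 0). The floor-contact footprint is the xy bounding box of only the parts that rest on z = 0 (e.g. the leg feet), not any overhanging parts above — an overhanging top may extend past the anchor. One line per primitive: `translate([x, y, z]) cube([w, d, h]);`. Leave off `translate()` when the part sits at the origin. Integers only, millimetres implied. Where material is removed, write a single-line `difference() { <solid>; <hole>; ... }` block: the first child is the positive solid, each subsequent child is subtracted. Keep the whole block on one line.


difference() { translate([121, 239, 0]) cube([3679, 135, 2551]); translate([1979, 239, 948]) cube([1327, 135, 840]); }


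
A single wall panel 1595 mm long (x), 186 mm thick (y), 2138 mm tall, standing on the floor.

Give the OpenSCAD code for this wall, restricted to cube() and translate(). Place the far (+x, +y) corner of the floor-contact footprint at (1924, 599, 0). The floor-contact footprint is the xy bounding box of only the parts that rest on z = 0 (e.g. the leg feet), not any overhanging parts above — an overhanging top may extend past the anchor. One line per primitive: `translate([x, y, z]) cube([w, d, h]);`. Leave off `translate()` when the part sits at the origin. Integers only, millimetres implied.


translate([329, 413, 0]) cube([1595, 186, 2138]);


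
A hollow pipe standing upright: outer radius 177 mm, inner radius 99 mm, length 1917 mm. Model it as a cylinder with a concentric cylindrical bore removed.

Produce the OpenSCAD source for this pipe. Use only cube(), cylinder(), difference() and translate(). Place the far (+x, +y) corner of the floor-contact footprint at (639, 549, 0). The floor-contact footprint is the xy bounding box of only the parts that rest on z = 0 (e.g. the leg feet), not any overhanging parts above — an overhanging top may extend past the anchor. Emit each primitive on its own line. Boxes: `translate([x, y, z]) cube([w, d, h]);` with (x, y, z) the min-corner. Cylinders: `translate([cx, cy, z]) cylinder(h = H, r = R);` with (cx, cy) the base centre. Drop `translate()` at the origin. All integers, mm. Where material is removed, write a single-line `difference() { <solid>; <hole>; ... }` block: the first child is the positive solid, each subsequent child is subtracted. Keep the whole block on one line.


difference() { translate([462, 372, 0]) cylinder(h = 1917, r = 177); translate([462, 372, 0]) cylinder(h = 1917, r = 99); }


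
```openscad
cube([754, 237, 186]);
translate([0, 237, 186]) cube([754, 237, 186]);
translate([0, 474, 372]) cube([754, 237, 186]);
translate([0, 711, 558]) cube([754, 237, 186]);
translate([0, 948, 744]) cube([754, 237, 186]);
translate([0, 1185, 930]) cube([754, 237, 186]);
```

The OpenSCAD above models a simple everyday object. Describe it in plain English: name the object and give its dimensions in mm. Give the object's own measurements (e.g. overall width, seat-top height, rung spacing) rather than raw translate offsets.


A straight staircase of 6 solid steps. Each step is 754 mm wide (x), 237 mm deep (y, the going) and 186 mm tall (the rise). The first step rests on the floor; each subsequent step sits one going further in +y and one rise higher in +z, directly behind and above the previous step with no overlap.


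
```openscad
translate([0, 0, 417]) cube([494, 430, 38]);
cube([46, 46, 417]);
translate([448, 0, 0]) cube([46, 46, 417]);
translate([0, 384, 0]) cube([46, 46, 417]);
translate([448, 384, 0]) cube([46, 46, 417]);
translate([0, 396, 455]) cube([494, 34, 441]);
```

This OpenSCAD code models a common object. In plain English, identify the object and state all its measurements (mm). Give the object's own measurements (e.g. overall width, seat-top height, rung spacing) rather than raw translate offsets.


A chair. The seat is a 494×430×38 mm slab with its top at z = 455 mm, on four 46×46 mm corner legs (flush with the seat edges, standing on z = 0). A flat backrest 34 mm thick, 441 mm tall, spans the full seat width and rises from the seat top along its +y edge, rear face flush with the rear of the seat.


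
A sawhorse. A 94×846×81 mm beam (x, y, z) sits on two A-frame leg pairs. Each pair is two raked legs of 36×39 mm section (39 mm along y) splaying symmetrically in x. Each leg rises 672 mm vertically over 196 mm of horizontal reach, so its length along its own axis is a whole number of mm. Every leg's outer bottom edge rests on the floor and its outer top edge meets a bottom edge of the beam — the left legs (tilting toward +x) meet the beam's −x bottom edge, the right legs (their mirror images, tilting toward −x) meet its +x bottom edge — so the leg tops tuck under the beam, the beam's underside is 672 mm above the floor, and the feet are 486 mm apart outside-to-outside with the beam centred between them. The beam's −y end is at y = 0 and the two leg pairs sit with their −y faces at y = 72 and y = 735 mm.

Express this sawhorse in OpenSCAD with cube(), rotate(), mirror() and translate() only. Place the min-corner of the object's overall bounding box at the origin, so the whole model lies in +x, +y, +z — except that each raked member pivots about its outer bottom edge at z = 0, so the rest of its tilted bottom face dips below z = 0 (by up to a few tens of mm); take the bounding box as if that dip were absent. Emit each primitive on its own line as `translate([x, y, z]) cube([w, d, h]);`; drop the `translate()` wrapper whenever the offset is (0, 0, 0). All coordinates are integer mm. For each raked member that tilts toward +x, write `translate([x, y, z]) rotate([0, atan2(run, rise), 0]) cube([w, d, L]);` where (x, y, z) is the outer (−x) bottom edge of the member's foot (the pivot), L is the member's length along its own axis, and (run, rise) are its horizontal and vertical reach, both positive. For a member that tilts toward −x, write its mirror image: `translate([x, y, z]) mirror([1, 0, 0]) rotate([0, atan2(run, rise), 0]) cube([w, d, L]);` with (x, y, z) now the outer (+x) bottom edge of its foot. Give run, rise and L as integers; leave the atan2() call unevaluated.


translate([196, 0, 672]) cube([94, 846, 81]);
translate([0, 72, 0]) rotate([0, atan2(196, 672), 0]) cube([36, 39, 700]);
translate([486, 72, 0]) mirror([1, 0, 0]) rotate([0, atan2(196, 672), 0]) cube([36, 39, 700]);
translate([0, 735, 0]) rotate([0, atan2(196, 672), 0]) cube([36, 39, 700]);
translate([486, 735, 0]) mirror([1, 0, 0]) rotate([0, atan2(196, 672), 0]) cube([36, 39, 700]);


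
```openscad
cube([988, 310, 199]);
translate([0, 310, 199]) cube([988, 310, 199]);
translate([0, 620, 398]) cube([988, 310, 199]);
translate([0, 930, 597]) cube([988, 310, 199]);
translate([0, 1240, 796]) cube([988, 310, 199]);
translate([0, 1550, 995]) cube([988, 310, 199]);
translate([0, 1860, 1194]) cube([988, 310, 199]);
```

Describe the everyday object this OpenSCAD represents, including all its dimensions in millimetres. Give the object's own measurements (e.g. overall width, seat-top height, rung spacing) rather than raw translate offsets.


A straight staircase of 7 solid steps. Each step is 988 mm wide (x), 310 mm deep (y, the going) and 199 mm tall (the rise). The first step rests on the floor; each subsequent step sits one going further in +y and one rise higher in +z, directly behind and above the previous step with no overlap.


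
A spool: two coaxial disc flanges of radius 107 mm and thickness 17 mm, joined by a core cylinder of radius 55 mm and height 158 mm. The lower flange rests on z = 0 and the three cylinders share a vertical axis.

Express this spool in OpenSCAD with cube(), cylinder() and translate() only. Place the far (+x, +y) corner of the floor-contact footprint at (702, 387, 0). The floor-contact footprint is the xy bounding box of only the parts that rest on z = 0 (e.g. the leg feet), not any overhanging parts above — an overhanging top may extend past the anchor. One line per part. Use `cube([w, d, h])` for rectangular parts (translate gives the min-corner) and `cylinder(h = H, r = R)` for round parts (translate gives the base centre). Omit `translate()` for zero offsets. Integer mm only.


translate([595, 280, 0]) cylinder(h = 17, r = 107);
translate([595, 280, 17]) cylinder(h = 158, r = 55);
translate([595, 280, 175]) cylinder(h = 17, r = 107);


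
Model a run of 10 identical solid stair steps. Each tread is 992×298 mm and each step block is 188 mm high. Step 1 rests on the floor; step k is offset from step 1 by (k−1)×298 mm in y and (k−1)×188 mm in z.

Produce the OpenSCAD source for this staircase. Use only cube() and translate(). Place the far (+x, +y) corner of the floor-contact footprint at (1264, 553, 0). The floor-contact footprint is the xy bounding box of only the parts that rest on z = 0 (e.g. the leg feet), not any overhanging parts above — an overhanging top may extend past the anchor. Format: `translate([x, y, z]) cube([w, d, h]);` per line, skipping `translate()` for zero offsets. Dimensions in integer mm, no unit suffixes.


translate([272, 255, 0]) cube([992, 298, 188]);
translate([272, 553, 188]) cube([992, 298, 188]);
translate([272, 851, 376]) cube([992, 298, 188]);
translate([272, 1149, 564]) cube([992, 298, 188]);
translate([272, 1447, 752]) cube([992, 298, 188]);
translate([272, 1745, 940]) cube([992, 298, 188]);
translate([272, 2043, 1128]) cube([992, 298, 188]);
translate([272, 2341, 1316]) cube([992, 298, 188]);
translate([272, 2639, 1504]) cube([992, 298, 188]);
translate([272, 2937, 1692]) cube([992, 298, 188]);


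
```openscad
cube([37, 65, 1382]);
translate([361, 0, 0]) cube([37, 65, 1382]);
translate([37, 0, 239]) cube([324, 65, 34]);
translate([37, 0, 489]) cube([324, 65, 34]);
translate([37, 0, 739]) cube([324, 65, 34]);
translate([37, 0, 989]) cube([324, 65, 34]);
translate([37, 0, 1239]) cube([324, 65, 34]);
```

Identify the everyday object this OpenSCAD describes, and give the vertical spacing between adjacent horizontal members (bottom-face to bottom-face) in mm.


A ladder. The rung spacing is 250 mm.

Two tall 37×65 posts with 5 short bars between them — a ladder. Adjacent rungs sit at z = 239 and z = 489, so the spacing is 489 − 239 = 250 mm.


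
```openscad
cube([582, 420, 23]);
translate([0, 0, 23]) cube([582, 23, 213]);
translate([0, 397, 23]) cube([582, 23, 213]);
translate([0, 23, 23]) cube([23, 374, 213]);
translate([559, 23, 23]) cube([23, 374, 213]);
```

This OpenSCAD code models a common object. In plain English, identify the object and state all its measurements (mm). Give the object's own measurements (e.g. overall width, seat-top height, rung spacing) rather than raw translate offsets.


An open-topped rectangular box: outside dimensions 582×420×236 mm, with a uniform wall and base thickness of 23 mm. The base is a full 582×420 slab on the floor; four walls sit on top of the base. The front and back walls (the −y and +y sides) span the full width; the two side walls fit between them.


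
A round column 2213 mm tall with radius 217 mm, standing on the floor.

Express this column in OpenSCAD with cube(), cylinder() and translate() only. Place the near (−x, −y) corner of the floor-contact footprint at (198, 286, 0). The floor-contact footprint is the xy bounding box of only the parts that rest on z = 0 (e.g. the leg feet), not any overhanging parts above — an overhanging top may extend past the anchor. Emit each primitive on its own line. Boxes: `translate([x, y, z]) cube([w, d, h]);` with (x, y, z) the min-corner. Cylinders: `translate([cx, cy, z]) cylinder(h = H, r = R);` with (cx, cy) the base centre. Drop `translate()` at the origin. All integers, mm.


translate([415, 503, 0]) cylinder(h = 2213, r = 217);


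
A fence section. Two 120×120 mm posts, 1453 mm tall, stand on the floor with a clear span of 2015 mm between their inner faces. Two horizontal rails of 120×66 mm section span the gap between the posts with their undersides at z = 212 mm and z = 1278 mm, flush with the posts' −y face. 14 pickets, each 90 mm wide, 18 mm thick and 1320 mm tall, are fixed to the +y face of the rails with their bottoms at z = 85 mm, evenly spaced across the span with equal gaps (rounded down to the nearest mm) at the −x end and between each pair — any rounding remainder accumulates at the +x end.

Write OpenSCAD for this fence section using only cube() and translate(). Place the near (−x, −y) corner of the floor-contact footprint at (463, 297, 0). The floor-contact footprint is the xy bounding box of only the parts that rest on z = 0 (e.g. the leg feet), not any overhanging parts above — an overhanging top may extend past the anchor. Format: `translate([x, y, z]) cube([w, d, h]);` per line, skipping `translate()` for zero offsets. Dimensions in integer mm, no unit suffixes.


translate([463, 297, 0]) cube([120, 120, 1453]);
translate([2598, 297, 0]) cube([120, 120, 1453]);
translate([583, 297, 212]) cube([2015, 120, 66]);
translate([583, 297, 1278]) cube([2015, 120, 66]);
translate([633, 417, 85]) cube([90, 18, 1320]);
translate([773, 417, 85]) cube([90, 18, 1320]);
translate([913, 417, 85]) cube([90, 18, 1320]);
translate([1053, 417, 85]) cube([90, 18, 1320]);
translate([1193, 417, 85]) cube([90, 18, 1320]);
translate([1333, 417, 85]) cube([90, 18, 1320]);
translate([1473, 417, 85]) cube([90, 18, 1320]);
translate([1613, 417, 85]) cube([90, 18, 1320]);
translate([1753, 417, 85]) cube([90, 18, 1320]);
translate([1893, 417, 85]) cube([90, 18, 1320]);
translate([2033, 417, 85]) cube([90, 18, 1320]);
translate([2173, 417, 85]) cube([90, 18, 1320]);
translate([2313, 417, 85]) cube([90, 18, 1320]);
translate([2453, 417, 85]) cube([90, 18, 1320]);


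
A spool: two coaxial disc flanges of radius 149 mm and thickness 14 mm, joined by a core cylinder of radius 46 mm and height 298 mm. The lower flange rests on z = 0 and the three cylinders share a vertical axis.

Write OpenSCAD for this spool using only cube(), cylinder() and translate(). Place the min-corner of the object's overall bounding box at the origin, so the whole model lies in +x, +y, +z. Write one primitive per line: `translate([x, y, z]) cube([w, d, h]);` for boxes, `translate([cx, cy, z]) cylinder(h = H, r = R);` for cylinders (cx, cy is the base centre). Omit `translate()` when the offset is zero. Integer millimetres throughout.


translate([149, 149, 0]) cylinder(h = 14, r = 149);
translate([149, 149, 14]) cylinder(h = 298, r = 46);
translate([149, 149, 312]) cylinder(h = 14, r = 149);


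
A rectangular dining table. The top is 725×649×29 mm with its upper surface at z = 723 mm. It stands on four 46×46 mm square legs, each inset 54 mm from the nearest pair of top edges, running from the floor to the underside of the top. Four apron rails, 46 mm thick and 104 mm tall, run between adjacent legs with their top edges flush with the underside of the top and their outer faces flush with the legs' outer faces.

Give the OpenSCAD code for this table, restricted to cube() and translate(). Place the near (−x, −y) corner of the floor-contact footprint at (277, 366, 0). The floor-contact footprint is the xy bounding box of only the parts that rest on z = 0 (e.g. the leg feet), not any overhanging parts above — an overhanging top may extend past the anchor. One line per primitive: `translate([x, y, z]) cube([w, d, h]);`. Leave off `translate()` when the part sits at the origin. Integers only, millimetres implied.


translate([223, 312, 694]) cube([725, 649, 29]);
translate([277, 366, 0]) cube([46, 46, 694]);
translate([848, 366, 0]) cube([46, 46, 694]);
translate([277, 861, 0]) cube([46, 46, 694]);
translate([848, 861, 0]) cube([46, 46, 694]);
translate([323, 366, 590]) cube([525, 46, 104]);
translate([323, 861, 590]) cube([525, 46, 104]);
translate([277, 412, 590]) cube([46, 449, 104]);
translate([848, 412, 590]) cube([46, 449, 104]);


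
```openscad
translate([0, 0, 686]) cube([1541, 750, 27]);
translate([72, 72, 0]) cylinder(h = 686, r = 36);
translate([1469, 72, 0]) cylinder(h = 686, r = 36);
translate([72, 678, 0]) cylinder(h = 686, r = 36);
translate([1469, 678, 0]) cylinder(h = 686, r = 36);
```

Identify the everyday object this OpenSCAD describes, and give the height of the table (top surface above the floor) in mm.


A table. The table height is 713 mm.

A 1541×750×27 slab sits at z = 686 on four Ø72 mm round legs — a table. The top surface is at 686 + 27 = 713 mm.


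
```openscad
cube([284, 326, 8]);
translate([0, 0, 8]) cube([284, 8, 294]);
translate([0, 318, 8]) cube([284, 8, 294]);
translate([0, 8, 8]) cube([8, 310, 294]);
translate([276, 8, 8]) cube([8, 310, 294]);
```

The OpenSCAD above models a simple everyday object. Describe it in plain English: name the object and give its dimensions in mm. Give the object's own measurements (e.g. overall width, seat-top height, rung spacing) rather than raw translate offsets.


An open-topped rectangular box: outside dimensions 284×326×302 mm, with a uniform wall and base thickness of 8 mm. The base is a full 284×326 slab on the floor; four walls sit on top of the base. The front and back walls (the −y and +y sides) span the full width; the two side walls fit between them.


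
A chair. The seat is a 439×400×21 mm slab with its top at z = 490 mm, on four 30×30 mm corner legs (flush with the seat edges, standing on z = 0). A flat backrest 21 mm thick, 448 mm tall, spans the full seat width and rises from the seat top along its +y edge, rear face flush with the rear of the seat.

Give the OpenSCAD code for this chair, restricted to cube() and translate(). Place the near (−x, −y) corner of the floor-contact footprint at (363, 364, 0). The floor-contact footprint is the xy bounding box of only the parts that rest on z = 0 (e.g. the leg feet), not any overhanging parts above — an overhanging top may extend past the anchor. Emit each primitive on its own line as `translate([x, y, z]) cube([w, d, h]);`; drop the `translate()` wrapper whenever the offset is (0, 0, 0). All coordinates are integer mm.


translate([363, 364, 469]) cube([439, 400, 21]);
translate([363, 364, 0]) cube([30, 30, 469]);
translate([772, 364, 0]) cube([30, 30, 469]);
translate([363, 734, 0]) cube([30, 30, 469]);
translate([772, 734, 0]) cube([30, 30, 469]);
translate([363, 743, 490]) cube([439, 21, 448]);


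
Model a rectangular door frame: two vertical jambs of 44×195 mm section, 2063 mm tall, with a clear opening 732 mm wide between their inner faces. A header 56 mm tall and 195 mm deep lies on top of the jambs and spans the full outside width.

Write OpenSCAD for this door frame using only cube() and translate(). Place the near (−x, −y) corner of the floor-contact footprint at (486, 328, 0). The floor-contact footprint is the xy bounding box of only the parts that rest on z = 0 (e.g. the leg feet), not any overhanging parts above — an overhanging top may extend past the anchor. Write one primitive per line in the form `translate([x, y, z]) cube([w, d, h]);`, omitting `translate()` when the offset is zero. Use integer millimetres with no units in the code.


translate([486, 328, 0]) cube([44, 195, 2063]);
translate([1262, 328, 0]) cube([44, 195, 2063]);
translate([486, 328, 2063]) cube([820, 195, 56]);


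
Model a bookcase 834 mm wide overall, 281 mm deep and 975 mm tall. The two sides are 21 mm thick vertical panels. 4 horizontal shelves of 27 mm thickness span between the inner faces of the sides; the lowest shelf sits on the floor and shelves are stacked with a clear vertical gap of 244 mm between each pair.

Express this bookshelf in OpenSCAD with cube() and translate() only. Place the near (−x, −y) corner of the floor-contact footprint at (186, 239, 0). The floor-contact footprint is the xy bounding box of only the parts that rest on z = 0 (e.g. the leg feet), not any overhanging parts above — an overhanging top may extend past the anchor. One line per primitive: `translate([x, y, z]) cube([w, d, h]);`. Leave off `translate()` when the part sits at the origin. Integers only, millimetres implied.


translate([186, 239, 0]) cube([21, 281, 975]);
translate([999, 239, 0]) cube([21, 281, 975]);
translate([207, 239, 0]) cube([792, 281, 27]);
translate([207, 239, 271]) cube([792, 281, 27]);
translate([207, 239, 542]) cube([792, 281, 27]);
translate([207, 239, 813]) cube([792, 281, 27]);


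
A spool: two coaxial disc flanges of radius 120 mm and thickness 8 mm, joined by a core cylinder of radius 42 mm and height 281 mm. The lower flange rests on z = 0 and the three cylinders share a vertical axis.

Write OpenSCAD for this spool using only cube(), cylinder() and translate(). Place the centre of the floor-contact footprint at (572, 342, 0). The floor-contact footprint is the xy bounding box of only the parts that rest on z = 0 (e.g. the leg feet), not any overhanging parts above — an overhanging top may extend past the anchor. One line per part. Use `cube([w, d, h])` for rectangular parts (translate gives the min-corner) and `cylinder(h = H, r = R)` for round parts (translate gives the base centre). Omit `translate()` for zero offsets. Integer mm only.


translate([572, 342, 0]) cylinder(h = 8, r = 120);
translate([572, 342, 8]) cylinder(h = 281, r = 42);
translate([572, 342, 289]) cylinder(h = 8, r = 120);


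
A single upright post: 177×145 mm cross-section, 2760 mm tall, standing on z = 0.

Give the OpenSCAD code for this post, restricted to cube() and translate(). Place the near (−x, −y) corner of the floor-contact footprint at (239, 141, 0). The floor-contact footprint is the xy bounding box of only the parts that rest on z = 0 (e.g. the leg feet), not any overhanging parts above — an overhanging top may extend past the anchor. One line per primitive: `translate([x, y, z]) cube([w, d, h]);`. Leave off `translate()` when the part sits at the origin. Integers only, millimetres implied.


translate([239, 141, 0]) cube([177, 145, 2760]);


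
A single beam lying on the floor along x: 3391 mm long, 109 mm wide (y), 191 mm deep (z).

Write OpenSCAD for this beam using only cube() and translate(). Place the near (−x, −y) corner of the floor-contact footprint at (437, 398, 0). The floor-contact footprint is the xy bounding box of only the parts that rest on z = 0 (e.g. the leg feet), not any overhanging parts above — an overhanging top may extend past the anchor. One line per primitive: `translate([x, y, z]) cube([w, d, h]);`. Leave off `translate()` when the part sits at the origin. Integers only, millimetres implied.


translate([437, 398, 0]) cube([3391, 109, 191]);


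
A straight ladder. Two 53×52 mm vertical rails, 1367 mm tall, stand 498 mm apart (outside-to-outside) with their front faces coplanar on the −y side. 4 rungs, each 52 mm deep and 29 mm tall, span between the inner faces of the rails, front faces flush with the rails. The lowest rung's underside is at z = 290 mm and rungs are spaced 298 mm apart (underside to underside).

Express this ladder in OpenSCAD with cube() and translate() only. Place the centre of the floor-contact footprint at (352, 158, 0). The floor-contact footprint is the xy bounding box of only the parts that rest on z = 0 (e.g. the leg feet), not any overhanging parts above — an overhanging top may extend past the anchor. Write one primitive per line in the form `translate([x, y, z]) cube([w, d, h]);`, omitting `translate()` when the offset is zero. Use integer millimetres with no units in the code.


translate([103, 132, 0]) cube([53, 52, 1367]);
translate([548, 132, 0]) cube([53, 52, 1367]);
translate([156, 132, 290]) cube([392, 52, 29]);
translate([156, 132, 588]) cube([392, 52, 29]);
translate([156, 132, 886]) cube([392, 52, 29]);
translate([156, 132, 1184]) cube([392, 52, 29]);


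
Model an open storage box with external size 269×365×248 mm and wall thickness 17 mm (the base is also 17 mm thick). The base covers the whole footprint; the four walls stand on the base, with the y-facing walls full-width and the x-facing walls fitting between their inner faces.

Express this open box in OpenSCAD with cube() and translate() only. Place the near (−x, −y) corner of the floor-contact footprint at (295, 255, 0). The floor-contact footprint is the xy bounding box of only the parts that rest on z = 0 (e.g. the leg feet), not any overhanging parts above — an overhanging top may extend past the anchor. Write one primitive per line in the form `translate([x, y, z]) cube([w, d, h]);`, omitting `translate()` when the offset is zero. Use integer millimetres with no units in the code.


translate([295, 255, 0]) cube([269, 365, 17]);
translate([295, 255, 17]) cube([269, 17, 231]);
translate([295, 603, 17]) cube([269, 17, 231]);
translate([295, 272, 17]) cube([17, 331, 231]);
translate([547, 272, 17]) cube([17, 331, 231]);


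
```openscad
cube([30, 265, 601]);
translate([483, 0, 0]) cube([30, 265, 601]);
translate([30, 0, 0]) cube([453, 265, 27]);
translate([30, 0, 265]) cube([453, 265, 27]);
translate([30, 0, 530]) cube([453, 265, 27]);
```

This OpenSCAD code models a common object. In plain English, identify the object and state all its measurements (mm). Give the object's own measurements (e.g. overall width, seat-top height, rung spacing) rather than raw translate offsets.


An open bookshelf. Two side panels, each 30 mm thick, 265 mm deep and 601 mm tall, stand 513 mm apart (outside-to-outside). Between them sit 3 shelves, each 27 mm thick and 265 mm deep, spanning the full gap between the sides. The bottom shelf rests on the floor (its underside at z = 0) and the clear gap between one shelf's top and the next shelf's underside is 238 mm.


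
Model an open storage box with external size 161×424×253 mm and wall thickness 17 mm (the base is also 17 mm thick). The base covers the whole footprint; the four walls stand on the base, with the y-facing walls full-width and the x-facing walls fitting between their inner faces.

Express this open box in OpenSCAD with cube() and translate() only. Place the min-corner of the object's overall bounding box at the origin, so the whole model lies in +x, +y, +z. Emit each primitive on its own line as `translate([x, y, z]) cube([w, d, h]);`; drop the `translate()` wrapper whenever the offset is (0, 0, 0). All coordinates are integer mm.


cube([161, 424, 17]);
translate([0, 0, 17]) cube([161, 17, 236]);
translate([0, 407, 17]) cube([161, 17, 236]);
translate([0, 17, 17]) cube([17, 390, 236]);
translate([144, 17, 17]) cube([17, 390, 236]);


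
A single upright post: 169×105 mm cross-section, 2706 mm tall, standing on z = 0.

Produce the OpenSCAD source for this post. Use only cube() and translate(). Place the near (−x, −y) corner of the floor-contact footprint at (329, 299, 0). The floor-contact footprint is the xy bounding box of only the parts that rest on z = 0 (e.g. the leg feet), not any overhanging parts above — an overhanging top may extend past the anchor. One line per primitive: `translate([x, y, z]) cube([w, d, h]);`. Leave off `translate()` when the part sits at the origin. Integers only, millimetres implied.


translate([329, 299, 0]) cube([169, 105, 2706]);


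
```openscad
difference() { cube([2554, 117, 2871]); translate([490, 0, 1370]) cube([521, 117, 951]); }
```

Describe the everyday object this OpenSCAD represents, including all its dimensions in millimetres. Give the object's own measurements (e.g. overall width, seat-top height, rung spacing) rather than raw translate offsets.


A wall 2554 mm long (x), 117 mm thick (y), 2871 mm tall, with a rectangular window opening cut through it. The opening is 521 mm wide and 951 mm tall; its sill is at z = 1370 mm and its near (−x) edge is 490 mm from the wall's −x end. The opening passes through the full wall thickness.


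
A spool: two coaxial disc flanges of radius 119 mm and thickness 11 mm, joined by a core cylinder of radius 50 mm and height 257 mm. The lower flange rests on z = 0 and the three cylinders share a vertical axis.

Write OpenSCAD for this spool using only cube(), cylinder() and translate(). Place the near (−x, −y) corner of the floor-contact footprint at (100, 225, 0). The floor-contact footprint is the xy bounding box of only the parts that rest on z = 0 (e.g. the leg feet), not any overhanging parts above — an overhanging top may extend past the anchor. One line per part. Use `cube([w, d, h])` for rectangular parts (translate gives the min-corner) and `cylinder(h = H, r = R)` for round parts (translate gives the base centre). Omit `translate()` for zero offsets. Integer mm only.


translate([219, 344, 0]) cylinder(h = 11, r = 119);
translate([219, 344, 11]) cylinder(h = 257, r = 50);
translate([219, 344, 268]) cylinder(h = 11, r = 119);


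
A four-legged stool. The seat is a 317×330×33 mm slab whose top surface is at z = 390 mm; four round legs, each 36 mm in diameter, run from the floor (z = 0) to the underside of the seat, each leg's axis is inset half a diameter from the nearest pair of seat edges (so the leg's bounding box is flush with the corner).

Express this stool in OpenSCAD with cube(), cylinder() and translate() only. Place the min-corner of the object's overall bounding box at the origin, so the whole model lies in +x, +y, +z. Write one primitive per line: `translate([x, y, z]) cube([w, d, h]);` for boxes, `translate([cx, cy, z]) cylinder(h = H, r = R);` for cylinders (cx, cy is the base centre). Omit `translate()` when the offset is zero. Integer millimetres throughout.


// leg_h = 390 - 33 = 357
translate([0, 0, 357]) cube([317, 330, 33]);
translate([18, 18, 0]) cylinder(h = 357, r = 18);
translate([299, 18, 0]) cylinder(h = 357, r = 18);
translate([18, 312, 0]) cylinder(h = 357, r = 18);
translate([299, 312, 0]) cylinder(h = 357, r = 18);


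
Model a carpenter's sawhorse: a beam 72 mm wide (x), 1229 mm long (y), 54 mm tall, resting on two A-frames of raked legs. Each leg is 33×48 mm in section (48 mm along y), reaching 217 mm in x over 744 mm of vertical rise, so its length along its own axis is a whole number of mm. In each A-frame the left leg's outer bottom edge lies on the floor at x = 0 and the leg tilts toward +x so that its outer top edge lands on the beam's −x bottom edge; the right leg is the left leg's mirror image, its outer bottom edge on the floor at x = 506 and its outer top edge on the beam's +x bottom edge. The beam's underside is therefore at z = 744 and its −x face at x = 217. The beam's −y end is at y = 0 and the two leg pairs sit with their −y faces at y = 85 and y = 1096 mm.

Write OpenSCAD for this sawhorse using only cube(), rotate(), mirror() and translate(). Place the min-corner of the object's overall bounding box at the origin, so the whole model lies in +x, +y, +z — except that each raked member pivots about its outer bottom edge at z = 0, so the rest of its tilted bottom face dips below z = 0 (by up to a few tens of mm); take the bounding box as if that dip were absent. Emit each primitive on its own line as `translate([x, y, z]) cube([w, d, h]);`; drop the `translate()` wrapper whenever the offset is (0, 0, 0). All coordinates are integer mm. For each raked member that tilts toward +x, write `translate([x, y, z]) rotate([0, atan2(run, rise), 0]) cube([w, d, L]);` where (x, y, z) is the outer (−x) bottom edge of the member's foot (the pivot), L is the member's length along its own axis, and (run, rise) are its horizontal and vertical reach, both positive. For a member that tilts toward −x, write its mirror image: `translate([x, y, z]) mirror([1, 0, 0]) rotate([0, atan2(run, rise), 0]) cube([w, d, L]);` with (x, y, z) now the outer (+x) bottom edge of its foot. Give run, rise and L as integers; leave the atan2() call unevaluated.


translate([217, 0, 744]) cube([72, 1229, 54]);
translate([0, 85, 0]) rotate([0, atan2(217, 744), 0]) cube([33, 48, 775]);
translate([506, 85, 0]) mirror([1, 0, 0]) rotate([0, atan2(217, 744), 0]) cube([33, 48, 775]);
translate([0, 1096, 0]) rotate([0, atan2(217, 744), 0]) cube([33, 48, 775]);
translate([506, 1096, 0]) mirror([1, 0, 0]) rotate([0, atan2(217, 744), 0]) cube([33, 48, 775]);


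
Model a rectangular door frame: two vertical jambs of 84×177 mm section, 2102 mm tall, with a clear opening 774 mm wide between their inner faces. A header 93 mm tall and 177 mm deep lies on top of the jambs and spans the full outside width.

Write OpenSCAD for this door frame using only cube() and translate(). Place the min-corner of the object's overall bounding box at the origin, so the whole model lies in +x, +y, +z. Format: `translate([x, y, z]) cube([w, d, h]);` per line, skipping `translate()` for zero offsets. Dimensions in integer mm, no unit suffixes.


cube([84, 177, 2102]);
translate([858, 0, 0]) cube([84, 177, 2102]);
translate([0, 0, 2102]) cube([942, 177, 93]);


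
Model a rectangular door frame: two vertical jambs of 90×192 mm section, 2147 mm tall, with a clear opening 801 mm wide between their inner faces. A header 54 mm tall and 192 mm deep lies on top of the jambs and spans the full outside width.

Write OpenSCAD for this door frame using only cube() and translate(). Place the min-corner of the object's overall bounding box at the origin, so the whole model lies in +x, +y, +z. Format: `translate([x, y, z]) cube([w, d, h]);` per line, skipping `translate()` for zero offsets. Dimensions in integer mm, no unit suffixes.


cube([90, 192, 2147]);
translate([891, 0, 0]) cube([90, 192, 2147]);
translate([0, 0, 2147]) cube([981, 192, 54]);


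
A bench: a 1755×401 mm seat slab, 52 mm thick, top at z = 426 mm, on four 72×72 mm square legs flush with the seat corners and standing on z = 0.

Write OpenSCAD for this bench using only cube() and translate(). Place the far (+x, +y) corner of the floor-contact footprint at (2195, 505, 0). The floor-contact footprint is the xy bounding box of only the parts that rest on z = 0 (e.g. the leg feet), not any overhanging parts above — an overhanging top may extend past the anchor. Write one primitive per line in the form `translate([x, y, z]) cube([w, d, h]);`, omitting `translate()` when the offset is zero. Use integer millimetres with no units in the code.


// leg_h = 426 − 52 = 374
translate([440, 104, 374]) cube([1755, 401, 52]);
translate([440, 104, 0]) cube([72, 72, 374]);
translate([440, 433, 0]) cube([72, 72, 374]);
translate([2123, 104, 0]) cube([72, 72, 374]);
translate([2123, 433, 0]) cube([72, 72, 374]);


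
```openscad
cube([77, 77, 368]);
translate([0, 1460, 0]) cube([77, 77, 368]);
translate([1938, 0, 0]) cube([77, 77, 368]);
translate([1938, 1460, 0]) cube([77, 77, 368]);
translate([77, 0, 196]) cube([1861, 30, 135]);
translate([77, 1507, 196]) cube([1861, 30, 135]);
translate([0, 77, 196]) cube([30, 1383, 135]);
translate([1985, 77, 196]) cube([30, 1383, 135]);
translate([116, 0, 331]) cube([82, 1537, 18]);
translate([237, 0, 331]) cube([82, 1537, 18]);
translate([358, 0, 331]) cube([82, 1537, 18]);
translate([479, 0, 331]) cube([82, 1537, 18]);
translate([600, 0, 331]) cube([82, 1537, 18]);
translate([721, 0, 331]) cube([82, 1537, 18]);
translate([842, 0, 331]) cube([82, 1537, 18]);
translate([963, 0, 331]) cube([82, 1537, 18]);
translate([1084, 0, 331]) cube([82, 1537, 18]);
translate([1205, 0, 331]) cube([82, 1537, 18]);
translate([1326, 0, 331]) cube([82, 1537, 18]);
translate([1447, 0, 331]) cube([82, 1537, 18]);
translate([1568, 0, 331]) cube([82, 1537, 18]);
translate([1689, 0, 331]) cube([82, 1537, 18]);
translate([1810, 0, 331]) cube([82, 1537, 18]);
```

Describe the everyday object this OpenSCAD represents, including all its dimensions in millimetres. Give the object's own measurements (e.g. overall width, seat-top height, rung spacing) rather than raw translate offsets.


A bed frame 2015 mm long (x) by 1537 mm wide (y). Four 77×77 mm corner posts, 368 mm tall, at the corners of the footprint. Four rails of 30 mm thickness and 135 mm height run between adjacent posts with their undersides at z = 196 mm, their outer faces flush with the outside of the frame (the two x-running rails run between the posts' inner faces; the two y-running rails run between the posts' inner faces). 15 slats, each 82 mm wide (x) and 18 mm thick, lie across the top of the two x-running rails, running the full 1537 mm width of the frame in y; along x they sit between the end posts with a 39 mm gap after the −x posts and between neighbouring slats, leaving 46 mm before the +x posts.


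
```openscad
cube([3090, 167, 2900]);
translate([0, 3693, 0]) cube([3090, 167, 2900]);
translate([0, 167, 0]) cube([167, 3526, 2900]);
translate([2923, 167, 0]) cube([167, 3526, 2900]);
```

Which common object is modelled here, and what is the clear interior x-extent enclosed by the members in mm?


A house (or room) frame. The interior width is 2756 mm.

Four 2900 mm walls enclosing a rectangle with no floor or roof — a room or house frame. Outside width is 3090 mm and wall thickness is 167 mm, so the interior width is 3090 − 2 × 167 = 2756 mm.


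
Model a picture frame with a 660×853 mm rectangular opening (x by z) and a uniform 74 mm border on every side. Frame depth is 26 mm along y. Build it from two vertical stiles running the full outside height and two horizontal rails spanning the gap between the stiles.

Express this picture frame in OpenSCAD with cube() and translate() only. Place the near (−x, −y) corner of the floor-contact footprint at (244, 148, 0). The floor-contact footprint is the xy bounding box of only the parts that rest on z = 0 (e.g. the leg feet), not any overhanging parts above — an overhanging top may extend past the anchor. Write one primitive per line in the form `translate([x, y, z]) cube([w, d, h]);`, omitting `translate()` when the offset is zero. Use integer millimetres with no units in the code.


translate([244, 148, 0]) cube([74, 26, 1001]);
translate([978, 148, 0]) cube([74, 26, 1001]);
translate([318, 148, 0]) cube([660, 26, 74]);
translate([318, 148, 927]) cube([660, 26, 74]);
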